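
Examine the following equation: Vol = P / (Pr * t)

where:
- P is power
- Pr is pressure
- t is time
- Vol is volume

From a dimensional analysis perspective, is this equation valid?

No

P (power) has dimensions [L^2 M T^-3].
Pr (pressure) has dimensions [L^-1 M T^-2].
t (time) has dimensions [T].
Vol (volume) has dimensions [L^3].

Left side: [L^3]
Right side: [L^3 T^-2]

The two sides have different dimensions, so the equation is NOT dimensionally consistent.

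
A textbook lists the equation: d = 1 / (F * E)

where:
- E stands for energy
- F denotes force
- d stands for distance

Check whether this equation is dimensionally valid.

No

E (energy) has dimensions [L^2 M T^-2].
F (force) has dimensions [L M T^-2].
d (distance) has dimensions [L].

Left side: [L]
Right side: [L^-3 M^-2 T^4]

The two sides have different dimensions, so the equation is NOT dimensionally consistent.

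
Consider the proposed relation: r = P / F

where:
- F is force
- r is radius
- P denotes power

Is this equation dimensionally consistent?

No

F (force) has dimensions [L M T^-2].
r (radius) has dimensions [L].
P (power) has dimensions [L^2 M T^-3].

Left side: [L]
Right side: [L T^-1]

The two sides have different dimensions, so the equation is NOT dimensionally consistent.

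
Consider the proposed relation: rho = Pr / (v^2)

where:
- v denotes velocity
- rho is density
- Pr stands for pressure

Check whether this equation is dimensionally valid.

Yes

v (velocity) has dimensions [L T^-1].
rho (density) has dimensions [L^-3 M].
Pr (pressure) has dimensions [L^-1 M T^-2].

Left side: [L^-3 M]
Right side: [L^-3 M]

Both sides have the same dimensions, so the equation is dimensionally consistent.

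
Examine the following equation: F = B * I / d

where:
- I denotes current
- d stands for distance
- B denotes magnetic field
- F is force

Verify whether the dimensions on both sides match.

No

I (current) has dimensions [I].
d (distance) has dimensions [L].
B (magnetic field) has dimensions [I^-1 M T^-2].
F (force) has dimensions [L M T^-2].

Left side: [L M T^-2]
Right side: [L^-1 M T^-2]

The two sides have different dimensions, so the equation is NOT dimensionally consistent.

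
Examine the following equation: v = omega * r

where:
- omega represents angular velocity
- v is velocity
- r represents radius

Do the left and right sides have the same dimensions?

Yes

omega (angular velocity) has dimensions [T^-1].
v (velocity) has dimensions [L T^-1].
r (radius) has dimensions [L].

Left side: [L T^-1]
Right side: [L T^-1]

Both sides have the same dimensions, so the equation is dimensionally consistent.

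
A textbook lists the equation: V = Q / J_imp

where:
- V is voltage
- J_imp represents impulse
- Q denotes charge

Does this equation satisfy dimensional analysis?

No

V (voltage) has dimensions [I^-1 L^2 M T^-3].
J_imp (impulse) has dimensions [L M T^-1].
Q (charge) has dimensions [I T].

Left side: [I^-1 L^2 M T^-3]
Right side: [I L^-1 M^-1 T^2]

The two sides have different dimensions, so the equation is NOT dimensionally consistent.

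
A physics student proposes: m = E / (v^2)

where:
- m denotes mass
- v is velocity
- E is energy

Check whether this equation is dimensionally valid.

Yes

m (mass) has dimensions [M].
v (velocity) has dimensions [L T^-1].
E (energy) has dimensions [L^2 M T^-2].

Left side: [M]
Right side: [M]

Both sides have the same dimensions, so the equation is dimensionally consistent.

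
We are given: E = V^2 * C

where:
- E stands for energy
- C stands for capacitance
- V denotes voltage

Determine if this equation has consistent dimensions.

Yes

E (energy) has dimensions [L^2 M T^-2].
C (capacitance) has dimensions [I^2 L^-2 M^-1 T^4].
V (voltage) has dimensions [I^-1 L^2 M T^-3].

Left side: [L^2 M T^-2]
Right side: [L^2 M T^-2]

Both sides have the same dimensions, so the equation is dimensionally consistent.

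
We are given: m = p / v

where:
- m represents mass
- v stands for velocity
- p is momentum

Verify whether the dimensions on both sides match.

Yes

m (mass) has dimensions [M].
v (velocity) has dimensions [L T^-1].
p (momentum) has dimensions [L M T^-1].

Left side: [M]
Right side: [M]

Both sides have the same dimensions, so the equation is dimensionally consistent.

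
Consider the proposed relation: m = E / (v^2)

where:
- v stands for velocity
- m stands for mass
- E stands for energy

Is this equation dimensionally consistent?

Yes

v (velocity) has dimensions [L T^-1].
m (mass) has dimensions [M].
E (energy) has dimensions [L^2 M T^-2].

Left side: [M]
Right side: [M]

Both sides have the same dimensions, so the equation is dimensionally consistent.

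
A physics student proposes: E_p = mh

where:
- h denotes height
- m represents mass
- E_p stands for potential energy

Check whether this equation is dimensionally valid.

No

h (height) has dimensions [L].
m (mass) has dimensions [M].
E_p (potential energy) has dimensions [L^2 M T^-2].

Left side: [L^2 M T^-2]
Right side: [L M]

The two sides have different dimensions, so the equation is NOT dimensionally consistent.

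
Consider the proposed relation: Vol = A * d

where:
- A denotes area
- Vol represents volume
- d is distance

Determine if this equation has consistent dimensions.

Yes

A (area) has dimensions [L^2].
Vol (volume) has dimensions [L^3].
d (distance) has dimensions [L].

Left side: [L^3]
Right side: [L^3]

Both sides have the same dimensions, so the equation is dimensionally consistent.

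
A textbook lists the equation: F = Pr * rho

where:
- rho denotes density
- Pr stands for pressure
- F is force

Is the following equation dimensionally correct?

No

rho (density) has dimensions [L^-3 M].
Pr (pressure) has dimensions [L^-1 M T^-2].
F (force) has dimensions [L M T^-2].

Left side: [L M T^-2]
Right side: [L^-4 M^2 T^-2]

The two sides have different dimensions, so the equation is NOT dimensionally consistent.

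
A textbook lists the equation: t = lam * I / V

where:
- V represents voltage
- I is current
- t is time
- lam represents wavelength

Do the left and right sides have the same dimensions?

No

V (voltage) has dimensions [I^-1 L^2 M T^-3].
I (current) has dimensions [I].
t (time) has dimensions [T].
lam (wavelength) has dimensions [L].

Left side: [T]
Right side: [I^2 L^-1 M^-1 T^3]

The two sides have different dimensions, so the equation is NOT dimensionally consistent.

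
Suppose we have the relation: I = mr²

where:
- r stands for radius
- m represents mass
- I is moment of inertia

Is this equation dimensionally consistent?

Yes

r (radius) has dimensions [L].
m (mass) has dimensions [M].
I (moment of inertia) has dimensions [L^2 M].

Left side: [L^2 M]
Right side: [L^2 M]

Both sides have the same dimensions, so the equation is dimensionally consistent.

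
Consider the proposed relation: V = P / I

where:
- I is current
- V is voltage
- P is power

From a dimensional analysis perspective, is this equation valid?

Yes

I (current) has dimensions [I].
V (voltage) has dimensions [I^-1 L^2 M T^-3].
P (power) has dimensions [L^2 M T^-3].

Left side: [I^-1 L^2 M T^-3]
Right side: [I^-1 L^2 M T^-3]

Both sides have the same dimensions, so the equation is dimensionally consistent.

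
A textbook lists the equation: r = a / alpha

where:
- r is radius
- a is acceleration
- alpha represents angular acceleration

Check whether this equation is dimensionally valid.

Yes

r (radius) has dimensions [L].
a (acceleration) has dimensions [L T^-2].
alpha (angular acceleration) has dimensions [T^-2].

Left side: [L]
Right side: [L]

Both sides have the same dimensions, so the equation is dimensionally consistent.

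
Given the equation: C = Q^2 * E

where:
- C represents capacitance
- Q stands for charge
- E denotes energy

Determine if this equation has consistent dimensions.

No

C (capacitance) has dimensions [I^2 L^-2 M^-1 T^4].
Q (charge) has dimensions [I T].
E (energy) has dimensions [L^2 M T^-2].

Left side: [I^2 L^-2 M^-1 T^4]
Right side: [I^2 L^2 M]

The two sides have different dimensions, so the equation is NOT dimensionally consistent.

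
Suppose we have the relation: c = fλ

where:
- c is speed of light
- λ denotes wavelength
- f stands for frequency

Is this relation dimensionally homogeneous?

Yes

c (speed of light) has dimensions [L T^-1].
λ (wavelength) has dimensions [L].
f (frequency) has dimensions [T^-1].

Left side: [L T^-1]
Right side: [L T^-1]

Both sides have the same dimensions, so the equation is dimensionally consistent.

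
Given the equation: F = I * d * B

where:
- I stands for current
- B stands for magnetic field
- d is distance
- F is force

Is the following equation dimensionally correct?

Yes

I (current) has dimensions [I].
B (magnetic field) has dimensions [I^-1 M T^-2].
d (distance) has dimensions [L].
F (force) has dimensions [L M T^-2].

Left side: [L M T^-2]
Right side: [L M T^-2]

Both sides have the same dimensions, so the equation is dimensionally consistent.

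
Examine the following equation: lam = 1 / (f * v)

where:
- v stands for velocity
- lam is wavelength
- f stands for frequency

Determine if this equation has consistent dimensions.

No

v (velocity) has dimensions [L T^-1].
lam (wavelength) has dimensions [L].
f (frequency) has dimensions [T^-1].

Left side: [L]
Right side: [L^-1 T^2]

The two sides have different dimensions, so the equation is NOT dimensionally consistent.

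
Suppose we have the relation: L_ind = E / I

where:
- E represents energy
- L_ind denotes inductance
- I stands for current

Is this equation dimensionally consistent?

No

E (energy) has dimensions [L^2 M T^-2].
L_ind (inductance) has dimensions [I^-2 L^2 M T^-2].
I (current) has dimensions [I].

Left side: [I^-2 L^2 M T^-2]
Right side: [I^-1 L^2 M T^-2]

The two sides have different dimensions, so the equation is NOT dimensionally consistent.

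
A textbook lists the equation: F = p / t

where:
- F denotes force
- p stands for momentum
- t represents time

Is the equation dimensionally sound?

Yes

F (force) has dimensions [L M T^-2].
p (momentum) has dimensions [L M T^-1].
t (time) has dimensions [T].

Left side: [L M T^-2]
Right side: [L M T^-2]

Both sides have the same dimensions, so the equation is dimensionally consistent.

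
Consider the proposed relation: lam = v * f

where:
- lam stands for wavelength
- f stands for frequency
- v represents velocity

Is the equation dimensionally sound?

No

lam (wavelength) has dimensions [L].
f (frequency) has dimensions [T^-1].
v (velocity) has dimensions [L T^-1].

Left side: [L]
Right side: [L T^-2]

The two sides have different dimensions, so the equation is NOT dimensionally consistent.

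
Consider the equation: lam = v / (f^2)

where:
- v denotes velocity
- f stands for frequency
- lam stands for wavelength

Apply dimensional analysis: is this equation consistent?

No

v (velocity) has dimensions [L T^-1].
f (frequency) has dimensions [T^-1].
lam (wavelength) has dimensions [L].

Left side: [L]
Right side: [L T]

The two sides have different dimensions, so the equation is NOT dimensionally consistent.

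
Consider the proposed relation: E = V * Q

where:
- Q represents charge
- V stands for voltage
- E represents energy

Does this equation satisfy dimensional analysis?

Yes

Q (charge) has dimensions [I T].
V (voltage) has dimensions [I^-1 L^2 M T^-3].
E (energy) has dimensions [L^2 M T^-2].

Left side: [L^2 M T^-2]
Right side: [L^2 M T^-2]

Both sides have the same dimensions, so the equation is dimensionally consistent.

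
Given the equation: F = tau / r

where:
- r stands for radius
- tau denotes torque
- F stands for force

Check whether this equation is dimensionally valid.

Yes

r (radius) has dimensions [L].
tau (torque) has dimensions [L^2 M T^-2].
F (force) has dimensions [L M T^-2].

Left side: [L M T^-2]
Right side: [L M T^-2]

Both sides have the same dimensions, so the equation is dimensionally consistent.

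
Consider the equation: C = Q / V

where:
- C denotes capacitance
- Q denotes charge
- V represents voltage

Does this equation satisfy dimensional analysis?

Yes

C (capacitance) has dimensions [I^2 L^-2 M^-1 T^4].
Q (charge) has dimensions [I T].
V (voltage) has dimensions [I^-1 L^2 M T^-3].

Left side: [I^2 L^-2 M^-1 T^4]
Right side: [I^2 L^-2 M^-1 T^4]

Both sides have the same dimensions, so the equation is dimensionally consistent.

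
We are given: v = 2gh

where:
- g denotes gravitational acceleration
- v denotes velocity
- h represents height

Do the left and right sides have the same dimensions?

No

g (gravitational acceleration) has dimensions [L T^-2].
v (velocity) has dimensions [L T^-1].
h (height) has dimensions [L].

Left side: [L T^-1]
Right side: [L^2 T^-2]

The two sides have different dimensions, so the equation is NOT dimensionally consistent.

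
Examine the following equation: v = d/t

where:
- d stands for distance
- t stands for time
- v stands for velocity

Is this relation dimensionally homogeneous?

Yes

d (distance) has dimensions [L].
t (time) has dimensions [T].
v (velocity) has dimensions [L T^-1].

Left side: [L T^-1]
Right side: [L T^-1]

Both sides have the same dimensions, so the equation is dimensionally consistent.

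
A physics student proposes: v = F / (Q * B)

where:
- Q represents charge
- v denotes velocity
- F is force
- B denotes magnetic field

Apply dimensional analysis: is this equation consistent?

Yes

Q (charge) has dimensions [I T].
v (velocity) has dimensions [L T^-1].
F (force) has dimensions [L M T^-2].
B (magnetic field) has dimensions [I^-1 M T^-2].

Left side: [L T^-1]
Right side: [L T^-1]

Both sides have the same dimensions, so the equation is dimensionally consistent.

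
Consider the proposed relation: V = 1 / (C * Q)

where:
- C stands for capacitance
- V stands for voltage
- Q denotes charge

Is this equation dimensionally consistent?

No

C (capacitance) has dimensions [I^2 L^-2 M^-1 T^4].
V (voltage) has dimensions [I^-1 L^2 M T^-3].
Q (charge) has dimensions [I T].

Left side: [I^-1 L^2 M T^-3]
Right side: [I^-3 L^2 M T^-5]

The two sides have different dimensions, so the equation is NOT dimensionally consistent.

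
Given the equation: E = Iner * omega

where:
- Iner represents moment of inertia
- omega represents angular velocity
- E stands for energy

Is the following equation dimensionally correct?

No

Iner (moment of inertia) has dimensions [L^2 M].
omega (angular velocity) has dimensions [T^-1].
E (energy) has dimensions [L^2 M T^-2].

Left side: [L^2 M T^-2]
Right side: [L^2 M T^-1]

The two sides have different dimensions, so the equation is NOT dimensionally consistent.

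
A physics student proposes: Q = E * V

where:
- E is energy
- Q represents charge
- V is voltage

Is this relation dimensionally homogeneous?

No

E (energy) has dimensions [L^2 M T^-2].
Q (charge) has dimensions [I T].
V (voltage) has dimensions [I^-1 L^2 M T^-3].

Left side: [I T]
Right side: [I^-1 L^4 M^2 T^-5]

The two sides have different dimensions, so the equation is NOT dimensionally consistent.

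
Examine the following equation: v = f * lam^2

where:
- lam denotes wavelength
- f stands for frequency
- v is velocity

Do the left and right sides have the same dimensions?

No

lam (wavelength) has dimensions [L].
f (frequency) has dimensions [T^-1].
v (velocity) has dimensions [L T^-1].

Left side: [L T^-1]
Right side: [L^2 T^-1]

The two sides have different dimensions, so the equation is NOT dimensionally consistent.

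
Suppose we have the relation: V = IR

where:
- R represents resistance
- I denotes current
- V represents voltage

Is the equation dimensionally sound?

Yes

R (resistance) has dimensions [I^-2 L^2 M T^-3].
I (current) has dimensions [I].
V (voltage) has dimensions [I^-1 L^2 M T^-3].

Left side: [I^-1 L^2 M T^-3]
Right side: [I^-1 L^2 M T^-3]

Both sides have the same dimensions, so the equation is dimensionally consistent.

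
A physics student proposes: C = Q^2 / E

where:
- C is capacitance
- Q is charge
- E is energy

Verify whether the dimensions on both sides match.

Yes

C (capacitance) has dimensions [I^2 L^-2 M^-1 T^4].
Q (charge) has dimensions [I T].
E (energy) has dimensions [L^2 M T^-2].

Left side: [I^2 L^-2 M^-1 T^4]
Right side: [I^2 L^-2 M^-1 T^4]

Both sides have the same dimensions, so the equation is dimensionally consistent.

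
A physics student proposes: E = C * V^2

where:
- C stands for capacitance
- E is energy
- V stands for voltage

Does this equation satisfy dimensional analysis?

Yes

C (capacitance) has dimensions [I^2 L^-2 M^-1 T^4].
E (energy) has dimensions [L^2 M T^-2].
V (voltage) has dimensions [I^-1 L^2 M T^-3].

Left side: [L^2 M T^-2]
Right side: [L^2 M T^-2]

Both sides have the same dimensions, so the equation is dimensionally consistent.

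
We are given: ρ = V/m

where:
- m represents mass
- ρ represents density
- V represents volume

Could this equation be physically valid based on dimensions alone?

No

m (mass) has dimensions [M].
ρ (density) has dimensions [L^-3 M].
V (volume) has dimensions [L^3].

Left side: [L^-3 M]
Right side: [L^3 M^-1]

The two sides have different dimensions, so the equation is NOT dimensionally consistent.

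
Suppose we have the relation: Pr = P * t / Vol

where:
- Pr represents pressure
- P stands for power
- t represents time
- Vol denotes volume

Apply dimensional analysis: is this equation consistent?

Yes

Pr (pressure) has dimensions [L^-1 M T^-2].
P (power) has dimensions [L^2 M T^-3].
t (time) has dimensions [T].
Vol (volume) has dimensions [L^3].

Left side: [L^-1 M T^-2]
Right side: [L^-1 M T^-2]

Both sides have the same dimensions, so the equation is dimensionally consistent.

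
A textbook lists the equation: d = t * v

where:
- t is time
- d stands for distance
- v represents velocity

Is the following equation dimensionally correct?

Yes

t (time) has dimensions [T].
d (distance) has dimensions [L].
v (velocity) has dimensions [L T^-1].

Left side: [L]
Right side: [L]

Both sides have the same dimensions, so the equation is dimensionally consistent.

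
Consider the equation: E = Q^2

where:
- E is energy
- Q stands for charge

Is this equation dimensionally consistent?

No

E (energy) has dimensions [L^2 M T^-2].
Q (charge) has dimensions [I T].

Left side: [L^2 M T^-2]
Right side: [I^2 T^2]

The two sides have different dimensions, so the equation is NOT dimensionally consistent.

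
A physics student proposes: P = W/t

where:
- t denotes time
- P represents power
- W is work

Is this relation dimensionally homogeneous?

Yes

t (time) has dimensions [T].
P (power) has dimensions [L^2 M T^-3].
W (work) has dimensions [L^2 M T^-2].

Left side: [L^2 M T^-3]
Right side: [L^2 M T^-3]

Both sides have the same dimensions, so the equation is dimensionally consistent.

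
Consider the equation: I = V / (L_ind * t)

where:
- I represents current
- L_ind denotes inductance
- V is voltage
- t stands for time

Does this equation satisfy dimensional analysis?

No

I (current) has dimensions [I].
L_ind (inductance) has dimensions [I^-2 L^2 M T^-2].
V (voltage) has dimensions [I^-1 L^2 M T^-3].
t (time) has dimensions [T].

Left side: [I]
Right side: [I T^-2]

The two sides have different dimensions, so the equation is NOT dimensionally consistent.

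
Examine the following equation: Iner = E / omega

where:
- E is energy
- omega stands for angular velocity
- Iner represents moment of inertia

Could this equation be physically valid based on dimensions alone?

No

E (energy) has dimensions [L^2 M T^-2].
omega (angular velocity) has dimensions [T^-1].
Iner (moment of inertia) has dimensions [L^2 M].

Left side: [L^2 M]
Right side: [L^2 M T^-1]

The two sides have different dimensions, so the equation is NOT dimensionally consistent.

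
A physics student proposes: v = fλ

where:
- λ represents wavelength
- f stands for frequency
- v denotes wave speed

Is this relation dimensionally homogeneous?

Yes

λ (wavelength) has dimensions [L].
f (frequency) has dimensions [T^-1].
v (wave speed) has dimensions [L T^-1].

Left side: [L T^-1]
Right side: [L T^-1]

Both sides have the same dimensions, so the equation is dimensionally consistent.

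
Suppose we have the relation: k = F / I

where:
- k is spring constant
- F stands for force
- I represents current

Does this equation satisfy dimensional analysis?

No

k (spring constant) has dimensions [M T^-2].
F (force) has dimensions [L M T^-2].
I (current) has dimensions [I].

Left side: [M T^-2]
Right side: [I^-1 L M T^-2]

The two sides have different dimensions, so the equation is NOT dimensionally consistent.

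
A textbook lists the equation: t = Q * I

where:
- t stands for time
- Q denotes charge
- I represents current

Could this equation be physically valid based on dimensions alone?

No

t (time) has dimensions [T].
Q (charge) has dimensions [I T].
I (current) has dimensions [I].

Left side: [T]
Right side: [I^2 T]

The two sides have different dimensions, so the equation is NOT dimensionally consistent.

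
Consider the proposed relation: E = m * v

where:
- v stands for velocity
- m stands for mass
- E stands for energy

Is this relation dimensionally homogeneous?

No

v (velocity) has dimensions [L T^-1].
m (mass) has dimensions [M].
E (energy) has dimensions [L^2 M T^-2].

Left side: [L^2 M T^-2]
Right side: [L M T^-1]

The two sides have different dimensions, so the equation is NOT dimensionally consistent.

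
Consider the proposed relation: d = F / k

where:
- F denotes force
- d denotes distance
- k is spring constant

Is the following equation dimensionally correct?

Yes

F (force) has dimensions [L M T^-2].
d (distance) has dimensions [L].
k (spring constant) has dimensions [M T^-2].

Left side: [L]
Right side: [L]

Both sides have the same dimensions, so the equation is dimensionally consistent.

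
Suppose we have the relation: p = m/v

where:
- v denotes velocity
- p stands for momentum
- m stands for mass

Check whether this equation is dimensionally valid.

No

v (velocity) has dimensions [L T^-1].
p (momentum) has dimensions [L M T^-1].
m (mass) has dimensions [M].

Left side: [L M T^-1]
Right side: [L^-1 M T]

The two sides have different dimensions, so the equation is NOT dimensionally consistent.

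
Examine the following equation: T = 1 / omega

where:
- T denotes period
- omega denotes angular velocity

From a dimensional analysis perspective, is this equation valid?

Yes

T (period) has dimensions [T].
omega (angular velocity) has dimensions [T^-1].

Left side: [T]
Right side: [T]

Both sides have the same dimensions, so the equation is dimensionally consistent.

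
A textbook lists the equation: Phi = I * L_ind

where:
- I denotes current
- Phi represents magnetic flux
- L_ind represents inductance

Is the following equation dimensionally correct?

Yes

I (current) has dimensions [I].
Phi (magnetic flux) has dimensions [I^-1 L^2 M T^-2].
L_ind (inductance) has dimensions [I^-2 L^2 M T^-2].

Left side: [I^-1 L^2 M T^-2]
Right side: [I^-1 L^2 M T^-2]

Both sides have the same dimensions, so the equation is dimensionally consistent.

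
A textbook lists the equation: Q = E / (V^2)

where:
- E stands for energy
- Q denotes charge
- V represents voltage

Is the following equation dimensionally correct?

No

E (energy) has dimensions [L^2 M T^-2].
Q (charge) has dimensions [I T].
V (voltage) has dimensions [I^-1 L^2 M T^-3].

Left side: [I T]
Right side: [I^2 L^-2 M^-1 T^4]

The two sides have different dimensions, so the equation is NOT dimensionally consistent.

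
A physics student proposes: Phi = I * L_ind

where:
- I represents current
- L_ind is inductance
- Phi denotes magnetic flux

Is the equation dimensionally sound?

Yes

I (current) has dimensions [I].
L_ind (inductance) has dimensions [I^-2 L^2 M T^-2].
Phi (magnetic flux) has dimensions [I^-1 L^2 M T^-2].

Left side: [I^-1 L^2 M T^-2]
Right side: [I^-1 L^2 M T^-2]

Both sides have the same dimensions, so the equation is dimensionally consistent.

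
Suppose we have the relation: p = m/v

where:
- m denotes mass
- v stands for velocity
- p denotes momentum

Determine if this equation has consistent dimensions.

No

m (mass) has dimensions [M].
v (velocity) has dimensions [L T^-1].
p (momentum) has dimensions [L M T^-1].

Left side: [L M T^-1]
Right side: [L^-1 M T]

The two sides have different dimensions, so the equation is NOT dimensionally consistent.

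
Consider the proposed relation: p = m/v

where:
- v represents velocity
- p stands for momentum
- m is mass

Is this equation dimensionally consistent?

No

v (velocity) has dimensions [L T^-1].
p (momentum) has dimensions [L M T^-1].
m (mass) has dimensions [M].

Left side: [L M T^-1]
Right side: [L^-1 M T]

The two sides have different dimensions, so the equation is NOT dimensionally consistent.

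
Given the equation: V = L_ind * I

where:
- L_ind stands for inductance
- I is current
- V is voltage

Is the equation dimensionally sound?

No

L_ind (inductance) has dimensions [I^-2 L^2 M T^-2].
I (current) has dimensions [I].
V (voltage) has dimensions [I^-1 L^2 M T^-3].

Left side: [I^-1 L^2 M T^-3]
Right side: [I^-1 L^2 M T^-2]

The two sides have different dimensions, so the equation is NOT dimensionally consistent.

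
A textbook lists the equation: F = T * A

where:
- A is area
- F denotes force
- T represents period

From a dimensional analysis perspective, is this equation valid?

No

A (area) has dimensions [L^2].
F (force) has dimensions [L M T^-2].
T (period) has dimensions [T].

Left side: [L M T^-2]
Right side: [L^2 T]

The two sides have different dimensions, so the equation is NOT dimensionally consistent.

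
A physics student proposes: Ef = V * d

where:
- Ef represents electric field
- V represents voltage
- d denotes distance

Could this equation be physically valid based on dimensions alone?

No

Ef (electric field) has dimensions [I^-1 L M T^-3].
V (voltage) has dimensions [I^-1 L^2 M T^-3].
d (distance) has dimensions [L].

Left side: [I^-1 L M T^-3]
Right side: [I^-1 L^3 M T^-3]

The two sides have different dimensions, so the equation is NOT dimensionally consistent.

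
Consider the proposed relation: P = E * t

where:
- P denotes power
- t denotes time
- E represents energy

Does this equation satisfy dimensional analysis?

No

P (power) has dimensions [L^2 M T^-3].
t (time) has dimensions [T].
E (energy) has dimensions [L^2 M T^-2].

Left side: [L^2 M T^-3]
Right side: [L^2 M T^-1]

The two sides have different dimensions, so the equation is NOT dimensionally consistent.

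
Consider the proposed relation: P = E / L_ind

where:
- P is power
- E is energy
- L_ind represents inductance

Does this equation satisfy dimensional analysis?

No

P (power) has dimensions [L^2 M T^-3].
E (energy) has dimensions [L^2 M T^-2].
L_ind (inductance) has dimensions [I^-2 L^2 M T^-2].

Left side: [L^2 M T^-3]
Right side: [I^2]

The two sides have different dimensions, so the equation is NOT dimensionally consistent.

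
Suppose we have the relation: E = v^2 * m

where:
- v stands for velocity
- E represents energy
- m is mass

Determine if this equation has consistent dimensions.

Yes

v (velocity) has dimensions [L T^-1].
E (energy) has dimensions [L^2 M T^-2].
m (mass) has dimensions [M].

Left side: [L^2 M T^-2]
Right side: [L^2 M T^-2]

Both sides have the same dimensions, so the equation is dimensionally consistent.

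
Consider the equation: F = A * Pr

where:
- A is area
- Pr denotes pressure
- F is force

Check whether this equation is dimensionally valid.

Yes

A (area) has dimensions [L^2].
Pr (pressure) has dimensions [L^-1 M T^-2].
F (force) has dimensions [L M T^-2].

Left side: [L M T^-2]
Right side: [L M T^-2]

Both sides have the same dimensions, so the equation is dimensionally consistent.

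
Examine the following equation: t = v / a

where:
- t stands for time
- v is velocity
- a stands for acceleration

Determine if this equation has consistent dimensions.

Yes

t (time) has dimensions [T].
v (velocity) has dimensions [L T^-1].
a (acceleration) has dimensions [L T^-2].

Left side: [T]
Right side: [T]

Both sides have the same dimensions, so the equation is dimensionally consistent.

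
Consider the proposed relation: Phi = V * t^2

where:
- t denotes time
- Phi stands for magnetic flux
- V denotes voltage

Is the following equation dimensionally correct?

No

t (time) has dimensions [T].
Phi (magnetic flux) has dimensions [I^-1 L^2 M T^-2].
V (voltage) has dimensions [I^-1 L^2 M T^-3].

Left side: [I^-1 L^2 M T^-2]
Right side: [I^-1 L^2 M T^-1]

The two sides have different dimensions, so the equation is NOT dimensionally consistent.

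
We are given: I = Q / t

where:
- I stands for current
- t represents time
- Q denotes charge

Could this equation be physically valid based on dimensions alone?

Yes

I (current) has dimensions [I].
t (time) has dimensions [T].
Q (charge) has dimensions [I T].

Left side: [I]
Right side: [I]

Both sides have the same dimensions, so the equation is dimensionally consistent.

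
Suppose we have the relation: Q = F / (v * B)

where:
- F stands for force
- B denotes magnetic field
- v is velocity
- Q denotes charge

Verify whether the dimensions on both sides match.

Yes

F (force) has dimensions [L M T^-2].
B (magnetic field) has dimensions [I^-1 M T^-2].
v (velocity) has dimensions [L T^-1].
Q (charge) has dimensions [I T].

Left side: [I T]
Right side: [I T]

Both sides have the same dimensions, so the equation is dimensionally consistent.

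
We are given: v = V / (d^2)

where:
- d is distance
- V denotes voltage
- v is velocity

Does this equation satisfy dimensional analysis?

No

d (distance) has dimensions [L].
V (voltage) has dimensions [I^-1 L^2 M T^-3].
v (velocity) has dimensions [L T^-1].

Left side: [L T^-1]
Right side: [I^-1 M T^-3]

The two sides have different dimensions, so the equation is NOT dimensionally consistent.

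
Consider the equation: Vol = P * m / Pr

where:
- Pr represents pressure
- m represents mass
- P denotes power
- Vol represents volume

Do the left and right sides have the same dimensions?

No

Pr (pressure) has dimensions [L^-1 M T^-2].
m (mass) has dimensions [M].
P (power) has dimensions [L^2 M T^-3].
Vol (volume) has dimensions [L^3].

Left side: [L^3]
Right side: [L^3 M T^-1]

The two sides have different dimensions, so the equation is NOT dimensionally consistent.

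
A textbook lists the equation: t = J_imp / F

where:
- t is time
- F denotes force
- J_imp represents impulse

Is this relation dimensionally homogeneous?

Yes

t (time) has dimensions [T].
F (force) has dimensions [L M T^-2].
J_imp (impulse) has dimensions [L M T^-1].

Left side: [T]
Right side: [T]

Both sides have the same dimensions, so the equation is dimensionally consistent.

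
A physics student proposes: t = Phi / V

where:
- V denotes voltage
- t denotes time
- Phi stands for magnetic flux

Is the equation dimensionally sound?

Yes

V (voltage) has dimensions [I^-1 L^2 M T^-3].
t (time) has dimensions [T].
Phi (magnetic flux) has dimensions [I^-1 L^2 M T^-2].

Left side: [T]
Right side: [T]

Both sides have the same dimensions, so the equation is dimensionally consistent.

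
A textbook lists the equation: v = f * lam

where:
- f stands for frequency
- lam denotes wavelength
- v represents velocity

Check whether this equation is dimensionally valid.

Yes

f (frequency) has dimensions [T^-1].
lam (wavelength) has dimensions [L].
v (velocity) has dimensions [L T^-1].

Left side: [L T^-1]
Right side: [L T^-1]

Both sides have the same dimensions, so the equation is dimensionally consistent.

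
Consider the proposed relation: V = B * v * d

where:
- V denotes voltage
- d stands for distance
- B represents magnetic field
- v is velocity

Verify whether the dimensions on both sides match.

Yes

V (voltage) has dimensions [I^-1 L^2 M T^-3].
d (distance) has dimensions [L].
B (magnetic field) has dimensions [I^-1 M T^-2].
v (velocity) has dimensions [L T^-1].

Left side: [I^-1 L^2 M T^-3]
Right side: [I^-1 L^2 M T^-3]

Both sides have the same dimensions, so the equation is dimensionally consistent.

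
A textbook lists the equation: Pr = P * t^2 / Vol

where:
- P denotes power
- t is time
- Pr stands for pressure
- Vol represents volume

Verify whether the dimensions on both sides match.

No

P (power) has dimensions [L^2 M T^-3].
t (time) has dimensions [T].
Pr (pressure) has dimensions [L^-1 M T^-2].
Vol (volume) has dimensions [L^3].

Left side: [L^-1 M T^-2]
Right side: [L^-1 M T^-1]

The two sides have different dimensions, so the equation is NOT dimensionally consistent.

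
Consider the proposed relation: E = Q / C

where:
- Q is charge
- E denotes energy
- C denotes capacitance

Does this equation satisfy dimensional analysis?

No

Q (charge) has dimensions [I T].
E (energy) has dimensions [L^2 M T^-2].
C (capacitance) has dimensions [I^2 L^-2 M^-1 T^4].

Left side: [L^2 M T^-2]
Right side: [I^-1 L^2 M T^-3]

The two sides have different dimensions, so the equation is NOT dimensionally consistent.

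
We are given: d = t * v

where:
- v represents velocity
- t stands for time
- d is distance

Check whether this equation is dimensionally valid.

Yes

v (velocity) has dimensions [L T^-1].
t (time) has dimensions [T].
d (distance) has dimensions [L].

Left side: [L]
Right side: [L]

Both sides have the same dimensions, so the equation is dimensionally consistent.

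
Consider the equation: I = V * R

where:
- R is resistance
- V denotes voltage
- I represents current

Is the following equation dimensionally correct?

No

R (resistance) has dimensions [I^-2 L^2 M T^-3].
V (voltage) has dimensions [I^-1 L^2 M T^-3].
I (current) has dimensions [I].

Left side: [I]
Right side: [I^-3 L^4 M^2 T^-6]

The two sides have different dimensions, so the equation is NOT dimensionally consistent.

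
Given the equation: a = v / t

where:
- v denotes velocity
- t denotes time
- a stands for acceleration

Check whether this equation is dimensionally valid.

Yes

v (velocity) has dimensions [L T^-1].
t (time) has dimensions [T].
a (acceleration) has dimensions [L T^-2].

Left side: [L T^-2]
Right side: [L T^-2]

Both sides have the same dimensions, so the equation is dimensionally consistent.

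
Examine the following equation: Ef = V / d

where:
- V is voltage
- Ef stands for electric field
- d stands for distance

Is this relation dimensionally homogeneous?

Yes

V (voltage) has dimensions [I^-1 L^2 M T^-3].
Ef (electric field) has dimensions [I^-1 L M T^-3].
d (distance) has dimensions [L].

Left side: [I^-1 L M T^-3]
Right side: [I^-1 L M T^-3]

Both sides have the same dimensions, so the equation is dimensionally consistent.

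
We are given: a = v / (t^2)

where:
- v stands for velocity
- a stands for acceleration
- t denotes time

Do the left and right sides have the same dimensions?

No

v (velocity) has dimensions [L T^-1].
a (acceleration) has dimensions [L T^-2].
t (time) has dimensions [T].

Left side: [L T^-2]
Right side: [L T^-3]

The two sides have different dimensions, so the equation is NOT dimensionally consistent.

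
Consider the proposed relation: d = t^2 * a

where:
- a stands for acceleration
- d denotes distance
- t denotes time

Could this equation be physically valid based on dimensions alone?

Yes

a (acceleration) has dimensions [L T^-2].
d (distance) has dimensions [L].
t (time) has dimensions [T].

Left side: [L]
Right side: [L]

Both sides have the same dimensions, so the equation is dimensionally consistent.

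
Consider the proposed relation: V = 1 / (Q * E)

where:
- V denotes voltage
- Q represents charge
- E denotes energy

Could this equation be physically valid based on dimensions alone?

No

V (voltage) has dimensions [I^-1 L^2 M T^-3].
Q (charge) has dimensions [I T].
E (energy) has dimensions [L^2 M T^-2].

Left side: [I^-1 L^2 M T^-3]
Right side: [I^-1 L^-2 M^-1 T]

The two sides have different dimensions, so the equation is NOT dimensionally consistent.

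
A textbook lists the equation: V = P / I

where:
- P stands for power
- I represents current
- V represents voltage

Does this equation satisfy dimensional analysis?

Yes

P (power) has dimensions [L^2 M T^-3].
I (current) has dimensions [I].
V (voltage) has dimensions [I^-1 L^2 M T^-3].

Left side: [I^-1 L^2 M T^-3]
Right side: [I^-1 L^2 M T^-3]

Both sides have the same dimensions, so the equation is dimensionally consistent.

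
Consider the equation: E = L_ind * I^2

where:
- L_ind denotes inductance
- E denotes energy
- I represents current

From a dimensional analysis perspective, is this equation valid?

Yes

L_ind (inductance) has dimensions [I^-2 L^2 M T^-2].
E (energy) has dimensions [L^2 M T^-2].
I (current) has dimensions [I].

Left side: [L^2 M T^-2]
Right side: [L^2 M T^-2]

Both sides have the same dimensions, so the equation is dimensionally consistent.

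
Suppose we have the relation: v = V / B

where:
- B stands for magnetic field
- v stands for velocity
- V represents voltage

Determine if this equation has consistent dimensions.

No

B (magnetic field) has dimensions [I^-1 M T^-2].
v (velocity) has dimensions [L T^-1].
V (voltage) has dimensions [I^-1 L^2 M T^-3].

Left side: [L T^-1]
Right side: [L^2 T^-1]

The two sides have different dimensions, so the equation is NOT dimensionally consistent.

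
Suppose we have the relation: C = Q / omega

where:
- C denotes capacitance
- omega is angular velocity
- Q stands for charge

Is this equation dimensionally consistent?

No

C (capacitance) has dimensions [I^2 L^-2 M^-1 T^4].
omega (angular velocity) has dimensions [T^-1].
Q (charge) has dimensions [I T].

Left side: [I^2 L^-2 M^-1 T^4]
Right side: [I T^2]

The two sides have different dimensions, so the equation is NOT dimensionally consistent.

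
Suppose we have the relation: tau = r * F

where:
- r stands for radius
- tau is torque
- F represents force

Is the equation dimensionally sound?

Yes

r (radius) has dimensions [L].
tau (torque) has dimensions [L^2 M T^-2].
F (force) has dimensions [L M T^-2].

Left side: [L^2 M T^-2]
Right side: [L^2 M T^-2]

Both sides have the same dimensions, so the equation is dimensionally consistent.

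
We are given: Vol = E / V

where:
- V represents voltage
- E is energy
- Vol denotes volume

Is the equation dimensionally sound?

No

V (voltage) has dimensions [I^-1 L^2 M T^-3].
E (energy) has dimensions [L^2 M T^-2].
Vol (volume) has dimensions [L^3].

Left side: [L^3]
Right side: [I T]

The two sides have different dimensions, so the equation is NOT dimensionally consistent.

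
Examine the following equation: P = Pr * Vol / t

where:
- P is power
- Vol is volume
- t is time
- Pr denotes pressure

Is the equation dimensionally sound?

Yes

P (power) has dimensions [L^2 M T^-3].
Vol (volume) has dimensions [L^3].
t (time) has dimensions [T].
Pr (pressure) has dimensions [L^-1 M T^-2].

Left side: [L^2 M T^-3]
Right side: [L^2 M T^-3]

Both sides have the same dimensions, so the equation is dimensionally consistent.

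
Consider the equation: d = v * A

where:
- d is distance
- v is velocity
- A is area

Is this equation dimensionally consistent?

No

d (distance) has dimensions [L].
v (velocity) has dimensions [L T^-1].
A (area) has dimensions [L^2].

Left side: [L]
Right side: [L^3 T^-1]

The two sides have different dimensions, so the equation is NOT dimensionally consistent.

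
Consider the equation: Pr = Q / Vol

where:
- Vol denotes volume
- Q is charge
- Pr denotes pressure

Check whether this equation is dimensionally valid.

No

Vol (volume) has dimensions [L^3].
Q (charge) has dimensions [I T].
Pr (pressure) has dimensions [L^-1 M T^-2].

Left side: [L^-1 M T^-2]
Right side: [I L^-3 T]

The two sides have different dimensions, so the equation is NOT dimensionally consistent.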